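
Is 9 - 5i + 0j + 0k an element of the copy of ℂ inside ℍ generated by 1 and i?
Yes. The quaternion 9 - 5i has j- and k-coefficients y = z = 0, so it lies in the complex subalgebra spanned by 1 and i.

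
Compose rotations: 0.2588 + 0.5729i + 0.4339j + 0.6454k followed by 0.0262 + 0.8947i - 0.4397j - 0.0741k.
-0.2672 - 0.0051i - 0.7223j + 0.6378k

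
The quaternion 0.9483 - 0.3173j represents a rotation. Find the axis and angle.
axis = (0, -1, 0), θ = 37°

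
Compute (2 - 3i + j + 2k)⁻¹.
0.1111 + 0.1667i - 0.0556j - 0.1111k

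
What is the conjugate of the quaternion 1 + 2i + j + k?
1 - 2i - j - k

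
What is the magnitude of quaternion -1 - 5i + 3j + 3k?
√44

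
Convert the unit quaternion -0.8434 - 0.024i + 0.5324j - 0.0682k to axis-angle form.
axis = (-0.0447, 0.9909, -0.1269), θ = 295°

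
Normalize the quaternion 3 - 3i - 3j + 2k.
0.5388 - 0.5388i - 0.5388j + 0.3592k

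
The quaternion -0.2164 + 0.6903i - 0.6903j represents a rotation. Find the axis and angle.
axis = (√2/2, -√2/2, 0), θ = 205°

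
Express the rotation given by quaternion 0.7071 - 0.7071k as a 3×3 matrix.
[[0, 1, 0], [-1, 0, 0], [0, 0, 1]]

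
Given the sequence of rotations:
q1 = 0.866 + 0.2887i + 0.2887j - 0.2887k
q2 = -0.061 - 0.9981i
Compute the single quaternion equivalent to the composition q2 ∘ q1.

q2 · q1 = 0.2353 - 0.882i - 0.3058j - 0.2705k
0.2353 - 0.882i - 0.3058j - 0.2705k


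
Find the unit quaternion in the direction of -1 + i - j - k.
-0.5 + 0.5i - 0.5j - 0.5k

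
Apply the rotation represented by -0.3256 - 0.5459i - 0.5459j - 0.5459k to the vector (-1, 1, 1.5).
(1.86, -0.783, 0.423)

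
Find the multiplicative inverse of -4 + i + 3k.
-0.1538 - 0.0385i - 0.1154k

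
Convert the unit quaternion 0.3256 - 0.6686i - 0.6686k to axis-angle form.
axis = (-√2/2, 0, -√2/2), θ = 142°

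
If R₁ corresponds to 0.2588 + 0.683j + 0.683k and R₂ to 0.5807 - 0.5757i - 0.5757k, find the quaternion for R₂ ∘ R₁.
0.5435 + 0.2442i + 0.7898j - 0.1456k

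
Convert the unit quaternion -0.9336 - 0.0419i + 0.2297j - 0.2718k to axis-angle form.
axis = (-0.1169, 0.641, -0.7585), θ = 318°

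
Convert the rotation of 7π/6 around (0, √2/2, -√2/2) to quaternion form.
-0.2588 + 0.683j - 0.683k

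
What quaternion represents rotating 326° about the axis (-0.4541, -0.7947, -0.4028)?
-0.9563 - 0.1328i - 0.2323j - 0.1178k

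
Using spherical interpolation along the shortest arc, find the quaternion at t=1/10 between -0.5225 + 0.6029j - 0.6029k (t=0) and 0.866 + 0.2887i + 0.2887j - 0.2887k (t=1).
-0.6361 - 0.0424i + 0.5448j - 0.5448k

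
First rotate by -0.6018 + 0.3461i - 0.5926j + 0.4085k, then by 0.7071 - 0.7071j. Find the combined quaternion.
-0.8446 - 0.0441i + 0.0065j + 0.5336k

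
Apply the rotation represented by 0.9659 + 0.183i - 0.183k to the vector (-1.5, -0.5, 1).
(-1.643, -0.256, 0.857)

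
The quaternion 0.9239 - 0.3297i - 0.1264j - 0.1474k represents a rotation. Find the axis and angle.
axis = (-0.8617, -0.3303, -0.3852), θ = π/4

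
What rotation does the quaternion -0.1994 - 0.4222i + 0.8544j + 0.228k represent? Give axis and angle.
axis = (-0.4309, 0.8719, 0.2327), θ = 203°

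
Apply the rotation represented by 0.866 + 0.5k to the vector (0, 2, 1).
(-1.732, 1, 1)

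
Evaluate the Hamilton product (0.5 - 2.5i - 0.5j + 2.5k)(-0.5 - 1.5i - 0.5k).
-2.75 + 0.75i - 4.75j - 2.25k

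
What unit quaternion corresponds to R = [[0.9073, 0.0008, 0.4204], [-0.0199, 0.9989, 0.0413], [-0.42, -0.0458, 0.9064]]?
0.9763 - 0.0223i + 0.2152j - 0.0053k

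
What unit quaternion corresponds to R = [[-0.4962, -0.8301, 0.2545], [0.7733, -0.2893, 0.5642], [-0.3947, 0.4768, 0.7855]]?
0.5 - 0.0437i + 0.3246j + 0.8017k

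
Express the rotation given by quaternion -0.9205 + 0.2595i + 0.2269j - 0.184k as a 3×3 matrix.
[[0.8293, -0.221, -0.5132], [0.4565, 0.7976, 0.3942], [0.3222, -0.5612, 0.7624]]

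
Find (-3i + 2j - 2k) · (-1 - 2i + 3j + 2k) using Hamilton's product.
-8 + 13i + 8j - 3k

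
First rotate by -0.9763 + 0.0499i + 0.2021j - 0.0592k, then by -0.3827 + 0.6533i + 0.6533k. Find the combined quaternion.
0.3797 - 0.7889i - 0.0061j - 0.4831k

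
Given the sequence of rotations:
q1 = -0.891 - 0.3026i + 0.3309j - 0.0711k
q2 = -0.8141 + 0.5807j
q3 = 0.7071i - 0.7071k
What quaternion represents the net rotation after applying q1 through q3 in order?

q2 · q1 = 0.5332 + 0.2051i - 0.7868j + 0.2336k
q3 · q2 · q1 = 0.0202 - 0.1793i - 0.3102j - 0.9334k
0.0202 - 0.1793i - 0.3102j - 0.9334k


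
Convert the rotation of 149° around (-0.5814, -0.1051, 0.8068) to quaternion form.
0.2672 - 0.5603i - 0.1013j + 0.7775k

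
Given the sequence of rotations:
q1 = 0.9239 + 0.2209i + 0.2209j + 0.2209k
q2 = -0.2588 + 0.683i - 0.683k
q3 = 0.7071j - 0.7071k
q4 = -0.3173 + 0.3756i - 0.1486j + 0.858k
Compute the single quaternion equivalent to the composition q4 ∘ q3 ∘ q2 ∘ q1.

q2 · q1 = -0.2391 + 0.7247i - 0.3589j - 0.5373k
q3 · q2 · q1 = -0.1261 - 0.6337i - 0.6815j - 0.3434k
q4 · q3 · q2 · q1 = 0.4714 + 0.7895i - 0.1798j - 0.3494k
0.4714 + 0.7895i - 0.1798j - 0.3494k


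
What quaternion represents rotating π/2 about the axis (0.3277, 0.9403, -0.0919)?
0.7071 + 0.2317i + 0.6649j - 0.065k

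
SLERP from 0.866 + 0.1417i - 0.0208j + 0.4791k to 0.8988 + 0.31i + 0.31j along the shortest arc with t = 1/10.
0.8848 + 0.1621i + 0.0141j + 0.4365k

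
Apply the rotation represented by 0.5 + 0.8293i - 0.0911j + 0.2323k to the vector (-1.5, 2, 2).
(-1.492, -2.832, 0.075)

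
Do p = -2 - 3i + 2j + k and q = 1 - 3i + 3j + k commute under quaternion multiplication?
No: pq = -18 + 2i - 4j - 4k ≠ -18 + 4i - 4j + 2k = qp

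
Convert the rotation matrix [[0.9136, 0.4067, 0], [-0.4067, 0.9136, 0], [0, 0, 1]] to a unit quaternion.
0.9782 - 0.2079k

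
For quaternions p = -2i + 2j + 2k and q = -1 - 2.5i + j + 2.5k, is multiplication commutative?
No: pq = -12 + 5i - 2j + k ≠ -12 - i - 2j - 5k = qp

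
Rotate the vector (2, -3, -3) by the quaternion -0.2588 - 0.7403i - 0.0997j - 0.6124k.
(-1.907, 4.251, 0.542)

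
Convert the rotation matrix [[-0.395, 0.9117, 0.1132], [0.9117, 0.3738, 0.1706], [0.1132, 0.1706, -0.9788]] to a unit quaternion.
0.55i + 0.8288j + 0.1029k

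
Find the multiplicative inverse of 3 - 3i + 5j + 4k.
0.0508 + 0.0508i - 0.0847j - 0.0678k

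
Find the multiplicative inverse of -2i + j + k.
0.3333i - 0.1667j - 0.1667k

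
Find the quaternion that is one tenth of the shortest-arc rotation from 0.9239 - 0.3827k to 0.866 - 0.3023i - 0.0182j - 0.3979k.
0.922 - 0.0307i - 0.0018j - 0.3859k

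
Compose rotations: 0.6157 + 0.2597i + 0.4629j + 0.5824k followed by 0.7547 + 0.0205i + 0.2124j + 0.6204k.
-0.0003 + 0.0451i + 0.6293j + 0.7758k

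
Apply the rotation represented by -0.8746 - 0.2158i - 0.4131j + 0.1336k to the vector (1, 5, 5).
(6.008, 1.861, 3.383)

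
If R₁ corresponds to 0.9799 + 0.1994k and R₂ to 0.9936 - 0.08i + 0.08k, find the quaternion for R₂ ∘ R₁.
0.9577 - 0.0784i + 0.016j + 0.2765k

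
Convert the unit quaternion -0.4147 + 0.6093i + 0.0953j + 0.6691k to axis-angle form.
axis = (0.6696, 0.1047, 0.7353), θ = 229°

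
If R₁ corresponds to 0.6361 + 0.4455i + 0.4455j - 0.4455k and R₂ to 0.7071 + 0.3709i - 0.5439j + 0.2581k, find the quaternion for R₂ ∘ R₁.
0.6418 + 0.6783i + 0.2493j + 0.2567k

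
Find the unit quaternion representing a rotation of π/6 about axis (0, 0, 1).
0.9659 + 0.2588k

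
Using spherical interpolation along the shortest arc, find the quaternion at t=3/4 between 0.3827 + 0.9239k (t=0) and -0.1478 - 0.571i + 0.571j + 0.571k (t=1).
-0.0056 - 0.469i + 0.469j + 0.7484k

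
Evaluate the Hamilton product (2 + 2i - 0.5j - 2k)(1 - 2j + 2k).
5 - 3i - 8.5j - 2k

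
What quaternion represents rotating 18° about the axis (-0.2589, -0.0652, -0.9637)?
0.9877 - 0.0405i - 0.0102j - 0.1508k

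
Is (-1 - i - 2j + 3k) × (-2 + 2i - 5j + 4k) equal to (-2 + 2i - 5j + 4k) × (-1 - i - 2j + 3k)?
No: pq = -18 + 7i + 19j - k ≠ -18 - 7i - j - 19k = qp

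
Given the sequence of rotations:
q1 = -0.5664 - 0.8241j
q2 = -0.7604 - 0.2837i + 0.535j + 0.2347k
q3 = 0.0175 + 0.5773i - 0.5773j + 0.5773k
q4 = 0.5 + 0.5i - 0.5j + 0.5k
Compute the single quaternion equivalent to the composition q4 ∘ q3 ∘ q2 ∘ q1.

q2 · q1 = 0.8716 + 0.3541i + 0.3236j + 0.1009k
q3 · q2 · q1 = -0.0606 + 0.2643i - 0.3513j + 0.8962k
q4 · q3 · q2 · q1 = -0.7862 - 0.1706i - 0.4613j + 0.3743k
-0.7862 - 0.1706i - 0.4613j + 0.3743k


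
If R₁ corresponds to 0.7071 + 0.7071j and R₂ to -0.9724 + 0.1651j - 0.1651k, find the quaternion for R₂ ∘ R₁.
-0.8043 + 0.1167i - 0.5708j - 0.1167k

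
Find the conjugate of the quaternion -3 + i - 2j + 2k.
-3 - i + 2j - 2k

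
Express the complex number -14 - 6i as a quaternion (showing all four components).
-14 - 6i + 0j + 0k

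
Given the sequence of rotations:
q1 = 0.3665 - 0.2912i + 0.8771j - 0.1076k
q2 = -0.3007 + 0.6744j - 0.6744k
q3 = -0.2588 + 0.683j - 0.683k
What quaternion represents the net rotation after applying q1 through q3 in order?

q2 · q1 = -0.7743 + 0.6065i + 0.1798j - 0.0184k
q3 · q2 · q1 = 0.065 - 0.0467i - 0.9896j + 0.1194k
0.065 - 0.0467i - 0.9896j + 0.1194k


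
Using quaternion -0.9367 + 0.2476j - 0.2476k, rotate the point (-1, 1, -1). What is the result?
(-0.755, 0.536, -1.464)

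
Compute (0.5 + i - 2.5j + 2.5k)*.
0.5 - i + 2.5j - 2.5k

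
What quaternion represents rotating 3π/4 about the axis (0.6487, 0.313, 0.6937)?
0.3827 + 0.5993i + 0.2892j + 0.6409k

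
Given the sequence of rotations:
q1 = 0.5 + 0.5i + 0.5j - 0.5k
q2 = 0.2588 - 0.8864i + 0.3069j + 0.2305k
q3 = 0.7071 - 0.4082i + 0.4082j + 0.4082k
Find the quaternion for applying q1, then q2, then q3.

q2 · q1 = 0.5344 - 0.5825i - 0.0451j - 0.6108k
q3 · q2 · q1 = 0.4078 - 0.8609i - 0.3009j + 0.0424k
0.4078 - 0.8609i - 0.3009j + 0.0424k


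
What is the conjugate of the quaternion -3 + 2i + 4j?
-3 - 2i - 4j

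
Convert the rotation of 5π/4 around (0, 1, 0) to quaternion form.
-0.3827 + 0.9239j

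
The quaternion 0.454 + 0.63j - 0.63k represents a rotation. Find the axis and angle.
axis = (0, √2/2, -√2/2), θ = 126°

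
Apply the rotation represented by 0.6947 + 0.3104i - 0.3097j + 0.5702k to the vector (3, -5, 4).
(5.091, -2.123, 4.424)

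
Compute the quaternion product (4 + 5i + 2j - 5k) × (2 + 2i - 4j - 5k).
-19 - 12i + 3j - 54k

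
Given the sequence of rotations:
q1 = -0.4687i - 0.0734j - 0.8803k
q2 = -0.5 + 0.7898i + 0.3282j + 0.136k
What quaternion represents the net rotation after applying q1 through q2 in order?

q2 · q1 = 0.514 - 0.0446i + 0.6682j + 0.536k
0.514 - 0.0446i + 0.6682j + 0.536k


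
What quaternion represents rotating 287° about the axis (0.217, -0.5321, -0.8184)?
-0.8039 + 0.1291i - 0.3165j - 0.4868k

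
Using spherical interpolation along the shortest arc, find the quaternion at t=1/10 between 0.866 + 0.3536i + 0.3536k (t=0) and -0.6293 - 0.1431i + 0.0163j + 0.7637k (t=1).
0.9048 + 0.3545i - 0.0021j + 0.236k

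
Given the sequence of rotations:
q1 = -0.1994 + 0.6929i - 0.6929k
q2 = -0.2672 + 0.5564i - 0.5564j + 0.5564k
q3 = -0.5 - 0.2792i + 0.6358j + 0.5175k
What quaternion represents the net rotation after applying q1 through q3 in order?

q2 · q1 = 0.0533 + 0.0894i + 0.882j + 0.4597k
q3 · q2 · q1 = -0.8004 - 0.2237i - 0.2325j - 0.5054k
-0.8004 - 0.2237i - 0.2325j - 0.5054k


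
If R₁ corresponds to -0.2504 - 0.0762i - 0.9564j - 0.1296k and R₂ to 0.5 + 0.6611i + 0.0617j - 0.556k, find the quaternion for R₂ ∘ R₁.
-0.0879 - 0.7434i - 0.3656j - 0.5532k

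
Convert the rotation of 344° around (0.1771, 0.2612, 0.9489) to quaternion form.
-0.9903 + 0.0246i + 0.0364j + 0.1321k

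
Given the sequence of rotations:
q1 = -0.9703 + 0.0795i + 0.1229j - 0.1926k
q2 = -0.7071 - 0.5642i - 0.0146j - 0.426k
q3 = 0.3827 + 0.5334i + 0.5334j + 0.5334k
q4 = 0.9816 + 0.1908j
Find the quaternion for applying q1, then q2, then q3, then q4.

q2 · q1 = 0.6507 + 0.5464i - 0.2153j + 0.4814k
q3 · q2 · q1 = -0.1844 + 0.9278i + 0.2994j + 0.125k
q4 · q3 · q2 · q1 = -0.2381 + 0.9346i + 0.2587j - 0.0543k
-0.2381 + 0.9346i + 0.2587j - 0.0543k


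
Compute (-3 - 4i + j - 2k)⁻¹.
-0.1 + 0.1333i - 0.0333j + 0.0667k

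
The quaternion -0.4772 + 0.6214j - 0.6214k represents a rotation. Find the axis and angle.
axis = (0, √2/2, -√2/2), θ = 237°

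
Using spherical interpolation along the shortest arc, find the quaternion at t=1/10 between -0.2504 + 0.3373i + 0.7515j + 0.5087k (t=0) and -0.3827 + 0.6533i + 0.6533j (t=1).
-0.2692 + 0.3774i + 0.755j + 0.4638k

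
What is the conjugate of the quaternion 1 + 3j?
1 - 3j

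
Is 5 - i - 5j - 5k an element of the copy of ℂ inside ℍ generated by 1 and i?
No. The quaternion 5 - i - 5j - 5k has j-coefficient y = -5 and k-coefficient z = -5, not both zero, so it does not lie in the complex subalgebra spanned by 1 and i.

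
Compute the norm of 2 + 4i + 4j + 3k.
√45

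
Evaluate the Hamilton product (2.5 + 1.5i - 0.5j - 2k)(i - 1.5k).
-4.5 + 3.25i + 0.25j - 3.25k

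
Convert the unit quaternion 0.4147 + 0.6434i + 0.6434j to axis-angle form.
axis = (√2/2, √2/2, 0), θ = 131°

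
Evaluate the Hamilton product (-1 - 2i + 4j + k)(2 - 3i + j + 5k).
-17 + 18i + 14j + 7k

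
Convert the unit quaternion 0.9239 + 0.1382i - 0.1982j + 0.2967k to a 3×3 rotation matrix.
[[0.7454, -0.603, -0.2842], [0.4935, 0.7857, -0.373], [0.4482, 0.1378, 0.8832]]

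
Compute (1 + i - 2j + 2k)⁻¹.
0.1 - 0.1i + 0.2j - 0.2k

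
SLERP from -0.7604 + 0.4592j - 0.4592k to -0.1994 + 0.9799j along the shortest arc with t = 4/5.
-0.3435 + 0.9332j - 0.1058k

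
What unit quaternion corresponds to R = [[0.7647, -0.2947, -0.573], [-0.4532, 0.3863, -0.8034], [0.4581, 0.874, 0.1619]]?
0.7604 + 0.5515i - 0.339j - 0.0521k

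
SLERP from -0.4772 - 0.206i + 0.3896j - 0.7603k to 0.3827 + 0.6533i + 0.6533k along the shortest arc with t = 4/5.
-0.415 - 0.5789i + 0.0829j - 0.6969k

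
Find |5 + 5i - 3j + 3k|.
√68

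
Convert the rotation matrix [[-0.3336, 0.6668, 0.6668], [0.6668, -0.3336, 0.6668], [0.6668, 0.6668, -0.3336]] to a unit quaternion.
0.5774i + 0.5774j + 0.5774k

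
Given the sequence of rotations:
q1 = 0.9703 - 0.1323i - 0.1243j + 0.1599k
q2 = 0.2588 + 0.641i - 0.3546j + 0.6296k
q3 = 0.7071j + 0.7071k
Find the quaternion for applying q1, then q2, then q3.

q2 · q1 = 0.1912 + 0.6093i - 0.562j + 0.5257k
q3 · q2 · q1 = 0.0257 + 0.7691i + 0.566j - 0.2956k
0.0257 + 0.7691i + 0.566j - 0.2956k


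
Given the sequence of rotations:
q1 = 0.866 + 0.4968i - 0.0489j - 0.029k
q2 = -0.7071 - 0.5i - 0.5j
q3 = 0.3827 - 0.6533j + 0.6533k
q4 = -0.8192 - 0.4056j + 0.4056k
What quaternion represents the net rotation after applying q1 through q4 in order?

q2 · q1 = -0.3884 - 0.7698i - 0.4129j + 0.2934k
q3 · q2 · q1 = -0.6101 - 0.2165i - 0.4072j - 0.6444k
q4 · q3 · q2 · q1 = 0.596 + 0.6039i + 0.4932j + 0.1926k
0.596 + 0.6039i + 0.4932j + 0.1926k


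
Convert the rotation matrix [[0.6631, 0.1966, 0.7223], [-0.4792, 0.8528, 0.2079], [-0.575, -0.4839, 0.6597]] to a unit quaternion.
0.891 - 0.1941i + 0.364j - 0.1896k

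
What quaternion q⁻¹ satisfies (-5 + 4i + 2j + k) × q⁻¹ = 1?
-0.1087 - 0.087i - 0.0435j - 0.0217k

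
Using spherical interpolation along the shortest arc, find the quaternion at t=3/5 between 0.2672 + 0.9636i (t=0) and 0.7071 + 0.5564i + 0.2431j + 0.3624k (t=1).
0.568 + 0.7743i + 0.1554j + 0.2316k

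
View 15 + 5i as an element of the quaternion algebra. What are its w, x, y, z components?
15 + 5i + 0j + 0k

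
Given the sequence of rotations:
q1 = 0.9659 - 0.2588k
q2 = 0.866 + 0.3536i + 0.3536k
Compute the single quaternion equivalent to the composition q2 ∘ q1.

q2 · q1 = 0.928 + 0.3415i + 0.0915j + 0.1174k
0.928 + 0.3415i + 0.0915j + 0.1174k


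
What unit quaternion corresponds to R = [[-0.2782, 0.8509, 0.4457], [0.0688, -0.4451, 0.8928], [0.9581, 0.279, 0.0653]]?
-0.2924 + 0.5248i + 0.4381j + 0.6687k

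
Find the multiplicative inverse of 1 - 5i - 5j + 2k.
0.0182 + 0.0909i + 0.0909j - 0.0364k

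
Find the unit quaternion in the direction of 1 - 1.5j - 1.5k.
0.4264 - 0.6396j - 0.6396k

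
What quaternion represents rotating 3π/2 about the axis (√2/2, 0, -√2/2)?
-0.7071 + 0.5i - 0.5k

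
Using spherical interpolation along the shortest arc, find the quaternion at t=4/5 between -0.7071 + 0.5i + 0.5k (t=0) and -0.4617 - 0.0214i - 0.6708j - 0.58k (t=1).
-0.6513 + 0.1319i - 0.6338j - 0.3959k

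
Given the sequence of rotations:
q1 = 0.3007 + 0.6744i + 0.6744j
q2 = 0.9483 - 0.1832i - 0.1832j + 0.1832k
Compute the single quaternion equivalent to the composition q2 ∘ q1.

q2 · q1 = 0.5323 + 0.4609i + 0.708j + 0.0551k
0.5323 + 0.4609i + 0.708j + 0.0551k


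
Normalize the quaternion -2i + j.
-0.8944i + 0.4472j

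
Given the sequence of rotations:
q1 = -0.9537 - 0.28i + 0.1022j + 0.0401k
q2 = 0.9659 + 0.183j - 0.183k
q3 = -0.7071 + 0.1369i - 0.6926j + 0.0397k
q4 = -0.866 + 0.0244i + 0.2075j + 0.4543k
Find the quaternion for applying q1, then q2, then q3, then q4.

q2 · q1 = -0.9325 - 0.2444i - 0.0246j + 0.2645k
q3 · q2 · q1 = 0.6653 - 0.1371i + 0.6173j - 0.3967k
q4 · q3 · q2 · q1 = -0.5207 - 0.2278i - 0.4491j + 0.6893k
-0.5207 - 0.2278i - 0.4491j + 0.6893k


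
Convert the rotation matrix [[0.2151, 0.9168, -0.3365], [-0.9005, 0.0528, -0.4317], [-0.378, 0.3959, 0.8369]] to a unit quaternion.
0.7254 + 0.2852i + 0.0143j - 0.6263k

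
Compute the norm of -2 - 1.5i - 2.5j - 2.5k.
4.33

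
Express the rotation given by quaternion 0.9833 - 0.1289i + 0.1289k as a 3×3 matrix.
[[0.9668, -0.2535, -0.0332], [0.2535, 0.9335, 0.2535], [-0.0332, -0.2535, 0.9668]]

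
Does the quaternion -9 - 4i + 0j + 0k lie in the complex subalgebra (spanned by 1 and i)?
Yes. The quaternion -9 - 4i has j- and k-coefficients y = z = 0, so it lies in the complex subalgebra spanned by 1 and i.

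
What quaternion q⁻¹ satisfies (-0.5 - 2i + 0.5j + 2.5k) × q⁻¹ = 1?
-0.0465 + 0.186i - 0.0465j - 0.2326k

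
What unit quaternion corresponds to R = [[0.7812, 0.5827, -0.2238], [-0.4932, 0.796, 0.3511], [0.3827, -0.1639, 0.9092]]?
0.9336 - 0.1379i - 0.1624j - 0.2881k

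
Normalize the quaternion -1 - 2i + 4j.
-0.2182 - 0.4364i + 0.8729j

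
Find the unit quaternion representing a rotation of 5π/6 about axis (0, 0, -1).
0.2588 - 0.9659k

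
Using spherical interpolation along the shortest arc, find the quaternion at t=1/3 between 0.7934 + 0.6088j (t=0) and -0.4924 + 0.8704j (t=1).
0.4253 + 0.9051j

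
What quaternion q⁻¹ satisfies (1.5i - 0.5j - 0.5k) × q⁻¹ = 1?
-0.5455i + 0.1818j + 0.1818k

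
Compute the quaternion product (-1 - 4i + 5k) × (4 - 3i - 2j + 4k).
-36 - 3i + 3j + 24k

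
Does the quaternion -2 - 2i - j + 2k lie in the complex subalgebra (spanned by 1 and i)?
No. The quaternion -2 - 2i - j + 2k has j-coefficient y = -1 and k-coefficient z = 2, not both zero, so it does not lie in the complex subalgebra spanned by 1 and i.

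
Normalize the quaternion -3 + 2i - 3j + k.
-0.6255 + 0.417i - 0.6255j + 0.2085k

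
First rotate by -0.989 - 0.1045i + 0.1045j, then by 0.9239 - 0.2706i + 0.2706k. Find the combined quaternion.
-0.942 + 0.1428i + 0.0683j - 0.2959k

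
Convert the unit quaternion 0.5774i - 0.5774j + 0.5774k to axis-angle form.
axis = (√3/3, -√3/3, √3/3), θ = π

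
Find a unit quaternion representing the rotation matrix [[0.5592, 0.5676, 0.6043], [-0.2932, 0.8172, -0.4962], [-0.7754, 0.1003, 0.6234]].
0.866 + 0.1722i + 0.3983j - 0.2485k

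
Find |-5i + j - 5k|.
√51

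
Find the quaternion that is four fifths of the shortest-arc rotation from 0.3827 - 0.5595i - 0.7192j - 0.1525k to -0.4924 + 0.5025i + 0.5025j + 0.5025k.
0.4773 - 0.5219i - 0.5549j - 0.438k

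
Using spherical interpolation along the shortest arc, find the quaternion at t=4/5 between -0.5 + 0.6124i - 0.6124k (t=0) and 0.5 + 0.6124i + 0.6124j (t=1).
0.3176 + 0.7409i + 0.565j - 0.176k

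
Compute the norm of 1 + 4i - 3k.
√26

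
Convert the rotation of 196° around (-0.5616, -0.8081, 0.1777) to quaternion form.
-0.1392 - 0.5561i - 0.8002j + 0.176k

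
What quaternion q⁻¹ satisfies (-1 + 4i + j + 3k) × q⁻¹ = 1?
-0.037 - 0.1481i - 0.037j - 0.1111k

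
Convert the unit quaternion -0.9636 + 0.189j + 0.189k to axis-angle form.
axis = (0, √2/2, √2/2), θ = 329°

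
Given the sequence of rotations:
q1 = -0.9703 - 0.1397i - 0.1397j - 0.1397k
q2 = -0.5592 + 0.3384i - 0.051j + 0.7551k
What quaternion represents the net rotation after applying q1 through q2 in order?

q2 · q1 = 0.6882 - 0.1376i + 0.0694j - 0.709k
0.6882 - 0.1376i + 0.0694j - 0.709k


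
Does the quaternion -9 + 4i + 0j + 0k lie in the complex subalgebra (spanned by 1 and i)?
Yes. The quaternion -9 + 4i has j- and k-coefficients y = z = 0, so it lies in the complex subalgebra spanned by 1 and i.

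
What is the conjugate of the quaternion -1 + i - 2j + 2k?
-1 - i + 2j - 2k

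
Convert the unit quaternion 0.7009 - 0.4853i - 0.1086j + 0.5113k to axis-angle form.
axis = (-0.6804, -0.1523, 0.7169), θ = 91°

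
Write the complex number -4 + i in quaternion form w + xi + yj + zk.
-4 + i + 0j + 0k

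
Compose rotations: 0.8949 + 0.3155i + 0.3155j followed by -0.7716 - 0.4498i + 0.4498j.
-0.6905 - 0.646i + 0.1591j - 0.2838k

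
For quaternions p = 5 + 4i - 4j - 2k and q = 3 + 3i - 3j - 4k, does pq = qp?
No: pq = -17 + 37i - 17j - 26k ≠ -17 + 17i - 37j - 26k = qp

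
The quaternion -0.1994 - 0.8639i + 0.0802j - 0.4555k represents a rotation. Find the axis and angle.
axis = (-0.8816, 0.0818, -0.4648), θ = 203°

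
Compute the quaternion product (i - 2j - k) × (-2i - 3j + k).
-3 - 5i + j - 7k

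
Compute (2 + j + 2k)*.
2 - j - 2k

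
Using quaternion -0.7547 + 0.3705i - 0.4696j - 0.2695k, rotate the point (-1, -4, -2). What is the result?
(1.587, -4.004, 1.564)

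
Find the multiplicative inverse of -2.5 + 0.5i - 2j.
-0.2381 - 0.0476i + 0.1905j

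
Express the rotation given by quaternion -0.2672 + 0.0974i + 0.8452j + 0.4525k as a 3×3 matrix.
[[-0.8382, 0.4065, -0.3635], [-0.0772, 0.5715, 0.817], [0.5398, 0.7129, -0.4477]]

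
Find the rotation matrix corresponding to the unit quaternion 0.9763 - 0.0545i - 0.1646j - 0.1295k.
[[0.9123, 0.2708, -0.3073], [-0.2349, 0.9605, 0.149], [0.3355, -0.0638, 0.9399]]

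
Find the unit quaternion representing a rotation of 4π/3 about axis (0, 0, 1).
-0.5 + 0.866k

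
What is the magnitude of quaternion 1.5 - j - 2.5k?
3.082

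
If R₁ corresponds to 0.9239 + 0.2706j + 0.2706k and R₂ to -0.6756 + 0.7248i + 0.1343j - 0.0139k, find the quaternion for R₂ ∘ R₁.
-0.6568 + 0.7097i - 0.2549j + 0.0005k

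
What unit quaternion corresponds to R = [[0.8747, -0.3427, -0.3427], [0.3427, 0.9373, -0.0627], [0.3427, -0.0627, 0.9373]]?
0.9682 - 0.177j + 0.177k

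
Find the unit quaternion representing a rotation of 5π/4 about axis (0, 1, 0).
-0.3827 + 0.9239j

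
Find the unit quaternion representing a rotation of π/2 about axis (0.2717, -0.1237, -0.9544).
0.7071 + 0.1921i - 0.0875j - 0.6749k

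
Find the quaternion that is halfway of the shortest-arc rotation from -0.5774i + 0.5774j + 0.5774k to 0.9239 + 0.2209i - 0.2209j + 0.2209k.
-0.6152 - 0.5316i + 0.5316j + 0.2374k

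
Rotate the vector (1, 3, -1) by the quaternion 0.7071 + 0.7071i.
(1, 1, 3)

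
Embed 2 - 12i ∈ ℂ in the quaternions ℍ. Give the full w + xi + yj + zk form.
2 - 12i + 0j + 0k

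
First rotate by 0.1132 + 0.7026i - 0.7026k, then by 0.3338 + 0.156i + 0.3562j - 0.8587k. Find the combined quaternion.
-0.6751 + 0.0019i - 0.4534j - 0.582k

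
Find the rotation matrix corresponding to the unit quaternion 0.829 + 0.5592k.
[[0.3746, -0.9272, 0], [0.9272, 0.3746, 0], [0, 0, 1]]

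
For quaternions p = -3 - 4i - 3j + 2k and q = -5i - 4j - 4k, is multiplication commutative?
No: pq = -24 + 35i - 14j + 13k ≠ -24 - 5i + 38j + 11k = qp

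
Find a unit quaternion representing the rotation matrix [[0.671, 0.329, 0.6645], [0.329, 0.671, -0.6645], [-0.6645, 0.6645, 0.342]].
0.8191 + 0.4056i + 0.4056j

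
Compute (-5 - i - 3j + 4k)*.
-5 + i + 3j - 4k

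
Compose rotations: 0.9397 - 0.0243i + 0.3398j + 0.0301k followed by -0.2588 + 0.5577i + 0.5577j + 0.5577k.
-0.4359 + 0.3576i + 0.4058j + 0.7193k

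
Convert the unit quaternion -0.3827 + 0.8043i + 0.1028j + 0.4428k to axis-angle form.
axis = (0.8706, 0.1113, 0.4793), θ = 5π/4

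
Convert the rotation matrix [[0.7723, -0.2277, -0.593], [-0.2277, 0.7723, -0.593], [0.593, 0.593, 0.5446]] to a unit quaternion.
0.8788 + 0.3374i - 0.3374j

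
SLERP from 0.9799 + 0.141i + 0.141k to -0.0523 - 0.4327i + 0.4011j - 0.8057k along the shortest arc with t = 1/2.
0.6592 + 0.3664i - 0.2562j + 0.6046k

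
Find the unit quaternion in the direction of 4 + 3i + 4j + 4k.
0.5298 + 0.3974i + 0.5298j + 0.5298k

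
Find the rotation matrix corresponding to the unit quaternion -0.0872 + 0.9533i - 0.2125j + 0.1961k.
[[0.8328, -0.371, 0.4109], [-0.4394, -0.8945, 0.0829], [0.3368, -0.2496, -0.9079]]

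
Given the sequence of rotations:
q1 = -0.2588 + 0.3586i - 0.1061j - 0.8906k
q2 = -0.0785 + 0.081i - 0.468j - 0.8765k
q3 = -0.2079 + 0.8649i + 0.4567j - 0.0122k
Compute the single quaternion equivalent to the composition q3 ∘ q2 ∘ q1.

q2 · q1 = -0.839 + 0.2747i - 0.1127j + 0.456k
q3 · q2 · q1 = -0.0061 - 0.5759i - 0.7575j - 0.3075k
-0.0061 - 0.5759i - 0.7575j - 0.3075k


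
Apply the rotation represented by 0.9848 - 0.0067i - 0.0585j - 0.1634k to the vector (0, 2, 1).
(0.532, 1.925, 1.005)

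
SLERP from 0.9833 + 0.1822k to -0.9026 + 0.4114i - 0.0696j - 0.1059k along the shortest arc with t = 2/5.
0.9729 - 0.169i + 0.0286j + 0.1551k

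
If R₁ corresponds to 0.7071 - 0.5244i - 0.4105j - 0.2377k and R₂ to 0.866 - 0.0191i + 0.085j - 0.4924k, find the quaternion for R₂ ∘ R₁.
0.5202 - 0.69i - 0.0417j - 0.5016k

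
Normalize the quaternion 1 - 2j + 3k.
0.2673 - 0.5345j + 0.8018k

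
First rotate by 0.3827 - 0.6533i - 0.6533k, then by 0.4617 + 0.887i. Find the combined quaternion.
0.7562 + 0.0378i + 0.5795j - 0.3016k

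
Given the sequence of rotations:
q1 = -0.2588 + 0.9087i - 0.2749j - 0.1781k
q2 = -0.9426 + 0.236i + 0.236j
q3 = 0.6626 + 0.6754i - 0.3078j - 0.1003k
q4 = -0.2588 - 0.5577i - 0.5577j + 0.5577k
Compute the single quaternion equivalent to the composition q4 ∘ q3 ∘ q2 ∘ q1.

q2 · q1 = 0.0944 - 0.9596i + 0.2401j - 0.1115k
q3 · q2 · q1 = 0.7734 - 0.5137i + 0.3016j - 0.2165k
q4 · q3 · q2 · q1 = -0.1977 - 0.3458i - 0.9166j + 0.0327k
-0.1977 - 0.3458i - 0.9166j + 0.0327k


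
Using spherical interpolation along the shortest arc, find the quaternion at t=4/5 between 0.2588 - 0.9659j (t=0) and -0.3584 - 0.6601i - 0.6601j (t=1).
-0.2443 - 0.5623i - 0.79j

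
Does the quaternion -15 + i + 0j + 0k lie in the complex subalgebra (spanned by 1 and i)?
Yes. The quaternion -15 + i has j- and k-coefficients y = z = 0, so it lies in the complex subalgebra spanned by 1 and i.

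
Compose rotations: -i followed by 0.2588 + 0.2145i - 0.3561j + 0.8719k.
0.2145 - 0.2588i - 0.8719j - 0.3561k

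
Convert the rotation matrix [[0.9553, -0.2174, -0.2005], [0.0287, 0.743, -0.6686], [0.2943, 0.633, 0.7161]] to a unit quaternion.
0.9239 + 0.3522i - 0.1339j + 0.0666k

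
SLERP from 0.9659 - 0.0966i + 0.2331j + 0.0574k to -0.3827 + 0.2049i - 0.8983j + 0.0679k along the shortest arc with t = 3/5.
0.6914 - 0.1793i + 0.6996j - 0.0188k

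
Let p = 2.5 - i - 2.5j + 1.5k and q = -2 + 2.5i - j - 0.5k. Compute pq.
-4.25 + 11i + 5.75j + 3k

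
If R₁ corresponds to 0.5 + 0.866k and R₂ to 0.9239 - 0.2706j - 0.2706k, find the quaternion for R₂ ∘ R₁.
0.6963 - 0.2343i - 0.1353j + 0.6648k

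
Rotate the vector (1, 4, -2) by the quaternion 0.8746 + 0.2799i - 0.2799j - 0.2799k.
(3.311, 2.766, 1.545)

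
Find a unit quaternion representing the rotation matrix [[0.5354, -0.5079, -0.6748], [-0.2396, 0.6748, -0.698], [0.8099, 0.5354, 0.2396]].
0.7826 + 0.394i - 0.4743j + 0.0857k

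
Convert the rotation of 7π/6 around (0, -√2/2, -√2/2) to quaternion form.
-0.2588 - 0.683j - 0.683k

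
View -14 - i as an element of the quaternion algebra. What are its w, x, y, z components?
-14 - i + 0j + 0k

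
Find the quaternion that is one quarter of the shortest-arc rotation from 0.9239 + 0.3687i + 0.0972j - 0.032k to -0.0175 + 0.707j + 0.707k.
0.8392 + 0.3375i + 0.3548j + 0.2365k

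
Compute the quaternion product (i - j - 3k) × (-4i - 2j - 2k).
-4 - 4i + 14j - 6k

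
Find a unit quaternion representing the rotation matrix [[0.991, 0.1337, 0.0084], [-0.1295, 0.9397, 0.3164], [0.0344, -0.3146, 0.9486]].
0.9848 - 0.1602i - 0.0066j - 0.0668k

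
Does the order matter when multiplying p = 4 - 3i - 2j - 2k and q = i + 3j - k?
Yes: pq = 7 + 12i + 7j - 11k ≠ 7 - 4i + 17j + 3k = qp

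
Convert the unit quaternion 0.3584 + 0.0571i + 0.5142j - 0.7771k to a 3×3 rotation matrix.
[[-0.7366, 0.6157, 0.2798], [-0.4983, -0.2143, -0.8401], [-0.4573, -0.7582, 0.4647]]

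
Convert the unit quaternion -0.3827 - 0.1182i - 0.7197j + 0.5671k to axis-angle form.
axis = (-0.1279, -0.779, 0.6138), θ = 5π/4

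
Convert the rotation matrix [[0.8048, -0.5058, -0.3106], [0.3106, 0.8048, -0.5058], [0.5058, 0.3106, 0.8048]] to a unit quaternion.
0.9239 + 0.2209i - 0.2209j + 0.2209k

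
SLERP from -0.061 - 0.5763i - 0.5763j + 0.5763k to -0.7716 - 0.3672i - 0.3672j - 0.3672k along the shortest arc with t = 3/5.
-0.5965 - 0.5672i - 0.5672j + 0.0295k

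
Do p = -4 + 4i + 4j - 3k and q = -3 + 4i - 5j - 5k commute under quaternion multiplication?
No: pq = 1 - 63i + 16j - 7k ≠ 1 + 7i + 65k = qp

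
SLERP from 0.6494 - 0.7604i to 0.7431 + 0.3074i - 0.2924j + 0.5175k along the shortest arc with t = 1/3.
0.8432 - 0.4698i - 0.1285j + 0.2275k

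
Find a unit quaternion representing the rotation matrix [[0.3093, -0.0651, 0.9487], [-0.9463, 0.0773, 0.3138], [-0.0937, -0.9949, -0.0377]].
0.5807 - 0.5634i + 0.4488j - 0.3794k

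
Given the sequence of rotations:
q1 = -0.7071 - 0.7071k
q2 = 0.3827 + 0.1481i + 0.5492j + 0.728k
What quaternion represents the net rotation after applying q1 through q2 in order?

q2 · q1 = 0.2442 - 0.4931i - 0.2836j - 0.7854k
0.2442 - 0.4931i - 0.2836j - 0.7854k


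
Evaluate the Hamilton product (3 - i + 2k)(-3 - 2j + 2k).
-13 + 7i - 4j + 2k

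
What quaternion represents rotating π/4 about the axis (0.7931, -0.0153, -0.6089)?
0.9239 + 0.3035i - 0.0059j - 0.233k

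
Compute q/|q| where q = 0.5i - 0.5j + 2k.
0.2357i - 0.2357j + 0.9428k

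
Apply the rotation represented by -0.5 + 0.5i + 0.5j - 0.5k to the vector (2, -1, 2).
(-2, 2, 1)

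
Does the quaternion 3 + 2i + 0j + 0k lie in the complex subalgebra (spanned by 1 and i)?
Yes. The quaternion 3 + 2i has j- and k-coefficients y = z = 0, so it lies in the complex subalgebra spanned by 1 and i.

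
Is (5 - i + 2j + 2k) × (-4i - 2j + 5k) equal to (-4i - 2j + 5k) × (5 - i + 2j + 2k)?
No: pq = -10 - 6i - 13j + 35k ≠ -10 - 34i - 7j + 15k = qp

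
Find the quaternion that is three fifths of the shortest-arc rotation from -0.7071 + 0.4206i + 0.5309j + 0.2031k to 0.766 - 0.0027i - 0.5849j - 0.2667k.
-0.7594 + 0.1744i + 0.5762j + 0.2467k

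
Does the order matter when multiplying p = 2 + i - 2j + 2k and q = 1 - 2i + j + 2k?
Yes: pq = 2 - 9i - 6j + 3k ≠ 2 + 3i + 6j + 9k = qp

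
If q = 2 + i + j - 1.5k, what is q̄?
2 - i - j + 1.5k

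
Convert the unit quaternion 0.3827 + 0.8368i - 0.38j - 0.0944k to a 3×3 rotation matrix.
[[0.6934, -0.5637, -0.4488], [-0.7082, -0.4183, -0.5687], [0.1329, 0.7122, -0.6893]]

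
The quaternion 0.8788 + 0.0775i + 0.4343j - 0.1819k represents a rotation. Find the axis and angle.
axis = (0.1624, 0.9101, -0.3812), θ = 57°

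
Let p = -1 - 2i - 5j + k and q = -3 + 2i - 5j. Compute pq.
-18 + 9i + 22j + 17k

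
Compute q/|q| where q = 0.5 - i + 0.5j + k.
0.3162 - 0.6325i + 0.3162j + 0.6325k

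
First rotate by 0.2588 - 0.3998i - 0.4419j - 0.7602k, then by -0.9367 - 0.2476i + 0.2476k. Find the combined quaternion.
-0.1532 + 0.4198i + 0.1267j + 0.8856k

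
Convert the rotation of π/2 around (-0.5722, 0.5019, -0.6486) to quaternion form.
0.7071 - 0.4046i + 0.3549j - 0.4586k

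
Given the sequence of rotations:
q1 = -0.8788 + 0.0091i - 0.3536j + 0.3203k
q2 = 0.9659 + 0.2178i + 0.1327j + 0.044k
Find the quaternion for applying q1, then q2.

q2 · q1 = -0.818 - 0.1246i - 0.5275j + 0.1925k
-0.818 - 0.1246i - 0.5275j + 0.1925k


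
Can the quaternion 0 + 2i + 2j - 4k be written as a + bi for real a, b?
No. The quaternion 2i + 2j - 4k has j-coefficient y = 2 and k-coefficient z = -4, not both zero, so it does not lie in the complex subalgebra spanned by 1 and i.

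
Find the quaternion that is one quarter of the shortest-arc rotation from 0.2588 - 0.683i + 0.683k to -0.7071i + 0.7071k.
0.1951 - 0.6935i + 0.6935k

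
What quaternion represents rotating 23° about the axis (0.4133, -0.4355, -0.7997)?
0.9799 + 0.0824i - 0.0868j - 0.1594k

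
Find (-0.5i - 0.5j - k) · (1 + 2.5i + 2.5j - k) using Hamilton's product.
1.5 + 2.5i - 3.5j - k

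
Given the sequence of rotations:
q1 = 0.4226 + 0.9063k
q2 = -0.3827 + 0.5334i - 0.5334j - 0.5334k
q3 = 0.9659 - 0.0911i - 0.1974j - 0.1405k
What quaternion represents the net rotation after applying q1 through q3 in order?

q2 · q1 = 0.3217 - 0.258i - 0.7088j - 0.5723k
q3 · q2 · q1 = 0.0669 - 0.2651i - 0.764j - 0.5843k
0.0669 - 0.2651i - 0.764j - 0.5843k


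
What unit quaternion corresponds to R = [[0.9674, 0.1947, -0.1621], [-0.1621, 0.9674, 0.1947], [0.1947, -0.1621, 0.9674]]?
0.9877 - 0.0903i - 0.0903j - 0.0903k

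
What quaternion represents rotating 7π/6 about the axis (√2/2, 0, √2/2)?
-0.2588 + 0.683i + 0.683k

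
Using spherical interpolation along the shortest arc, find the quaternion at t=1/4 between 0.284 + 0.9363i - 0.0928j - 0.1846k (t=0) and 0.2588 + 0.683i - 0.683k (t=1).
0.2865 + 0.8996i - 0.0713j - 0.3218k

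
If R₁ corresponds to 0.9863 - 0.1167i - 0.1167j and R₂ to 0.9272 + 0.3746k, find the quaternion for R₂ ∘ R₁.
0.9145 - 0.0645i - 0.1519j + 0.3695k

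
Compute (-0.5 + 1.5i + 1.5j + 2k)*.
-0.5 - 1.5i - 1.5j - 2k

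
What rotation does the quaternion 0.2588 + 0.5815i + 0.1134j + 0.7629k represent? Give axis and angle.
axis = (0.602, 0.1174, 0.7898), θ = 5π/6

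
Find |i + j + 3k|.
√11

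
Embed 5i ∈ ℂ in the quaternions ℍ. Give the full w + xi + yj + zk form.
0 + 5i + 0j + 0k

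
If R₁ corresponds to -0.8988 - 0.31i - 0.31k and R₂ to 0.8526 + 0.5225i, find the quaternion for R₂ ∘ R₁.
-0.6043 - 0.7339i + 0.162j - 0.2643k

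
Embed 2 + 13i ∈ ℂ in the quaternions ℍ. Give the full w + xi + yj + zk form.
2 + 13i + 0j + 0k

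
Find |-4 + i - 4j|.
√33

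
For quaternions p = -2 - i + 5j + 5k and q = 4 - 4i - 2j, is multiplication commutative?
No: pq = -2 + 14i + 4j + 42k ≠ -2 - 6i + 44j - 2k = qp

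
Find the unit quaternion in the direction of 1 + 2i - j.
0.4082 + 0.8165i - 0.4082j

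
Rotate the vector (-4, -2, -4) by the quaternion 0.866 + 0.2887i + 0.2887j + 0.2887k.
(-4.667, -2.667, -2.667)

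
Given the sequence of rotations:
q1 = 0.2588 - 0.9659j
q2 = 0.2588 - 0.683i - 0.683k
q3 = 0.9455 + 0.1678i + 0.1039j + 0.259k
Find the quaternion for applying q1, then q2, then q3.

q2 · q1 = 0.067 - 0.8365i - 0.25j + 0.4829k
q3 · q2 · q1 = 0.1046 - 0.6647i - 0.5271j + 0.5189k
0.1046 - 0.6647i - 0.5271j + 0.5189k


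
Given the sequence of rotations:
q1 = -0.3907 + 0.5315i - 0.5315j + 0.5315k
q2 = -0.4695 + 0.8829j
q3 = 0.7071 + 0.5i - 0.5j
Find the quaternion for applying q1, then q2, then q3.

q2 · q1 = 0.6527 + 0.2197i - 0.0954j - 0.7188k
q3 · q2 · q1 = 0.304 + 0.8411i - 0.0344j - 0.4461k
0.304 + 0.8411i - 0.0344j - 0.4461k


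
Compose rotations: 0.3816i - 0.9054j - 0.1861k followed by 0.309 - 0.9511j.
-0.8611 + 0.2949i - 0.2798j + 0.3054k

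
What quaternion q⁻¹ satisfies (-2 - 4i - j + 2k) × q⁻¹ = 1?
-0.08 + 0.16i + 0.04j - 0.08k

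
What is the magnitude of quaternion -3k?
3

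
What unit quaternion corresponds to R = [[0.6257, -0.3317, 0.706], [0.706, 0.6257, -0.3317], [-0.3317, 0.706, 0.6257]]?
0.8481 + 0.3059i + 0.3059j + 0.3059k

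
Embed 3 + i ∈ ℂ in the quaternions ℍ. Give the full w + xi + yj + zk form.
3 + i + 0j + 0k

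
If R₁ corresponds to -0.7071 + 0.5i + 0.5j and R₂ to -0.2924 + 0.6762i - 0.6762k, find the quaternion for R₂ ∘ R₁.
-0.1313 - 0.2862i - 0.4843j + 0.8162k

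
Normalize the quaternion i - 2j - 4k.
0.2182i - 0.4364j - 0.8729k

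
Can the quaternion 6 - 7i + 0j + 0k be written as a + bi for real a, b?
Yes. The quaternion 6 - 7i has j- and k-coefficients y = z = 0, so it lies in the complex subalgebra spanned by 1 and i.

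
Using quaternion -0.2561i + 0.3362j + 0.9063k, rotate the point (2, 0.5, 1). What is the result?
(-2.288, -0.122, 0.019)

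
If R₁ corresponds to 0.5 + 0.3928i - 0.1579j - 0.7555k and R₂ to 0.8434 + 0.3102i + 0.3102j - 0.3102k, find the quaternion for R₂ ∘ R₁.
0.1145 + 0.2031i + 0.1344j - 0.9631k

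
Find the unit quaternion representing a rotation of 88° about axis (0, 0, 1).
0.7193 + 0.6947k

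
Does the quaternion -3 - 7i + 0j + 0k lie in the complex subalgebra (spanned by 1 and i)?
Yes. The quaternion -3 - 7i has j- and k-coefficients y = z = 0, so it lies in the complex subalgebra spanned by 1 and i.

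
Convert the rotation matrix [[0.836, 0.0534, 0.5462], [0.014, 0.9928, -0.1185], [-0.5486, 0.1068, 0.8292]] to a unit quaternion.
0.9563 + 0.0589i + 0.2862j - 0.0103k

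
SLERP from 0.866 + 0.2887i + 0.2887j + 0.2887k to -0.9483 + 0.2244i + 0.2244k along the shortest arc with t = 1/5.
0.9325 + 0.1906i + 0.2405j + 0.1906k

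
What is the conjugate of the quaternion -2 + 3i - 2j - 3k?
-2 - 3i + 2j + 3k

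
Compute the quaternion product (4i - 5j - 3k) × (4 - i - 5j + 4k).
-9 - 19i - 33j - 37k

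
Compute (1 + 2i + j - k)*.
1 - 2i - j + k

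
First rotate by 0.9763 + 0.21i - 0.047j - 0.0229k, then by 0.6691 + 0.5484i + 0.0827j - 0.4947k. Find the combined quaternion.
0.5306 + 0.6508i - 0.042j - 0.5414k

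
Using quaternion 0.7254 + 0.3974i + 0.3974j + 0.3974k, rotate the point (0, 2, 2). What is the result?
(1.263, 0.215, 2.521)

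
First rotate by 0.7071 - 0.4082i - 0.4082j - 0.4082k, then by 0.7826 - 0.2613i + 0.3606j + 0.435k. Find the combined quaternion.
0.7715 - 0.4739i - 0.3487j + 0.242k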